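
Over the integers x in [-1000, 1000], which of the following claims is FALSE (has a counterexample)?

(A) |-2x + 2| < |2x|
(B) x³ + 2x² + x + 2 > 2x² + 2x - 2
(A) x = 0: LHS = |-2·0 + 2| = |2| = 2, RHS = |2·0| = |0| = 0; 2 < 0 — FAILS
(B) x = -2: LHS = (-2)³ + 2·(-2)² + (-2) + 2 = 0, RHS = 2·(-2)² + 2·(-2) - 2 = 2; 0 > 2 — FAILS

Answer: Both A and B are false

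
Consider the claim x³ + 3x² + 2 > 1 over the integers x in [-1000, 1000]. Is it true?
The claim fails at x = -4:
x = -4: LHS = (-4)³ + 3·(-4)² + 2 = -14; -14 > 1 — FAILS

Because a single integer refutes it, the statement is false.

Answer: False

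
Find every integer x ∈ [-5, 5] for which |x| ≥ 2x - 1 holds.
Holds for: {-5, -4, -3, -2, -1, 0, 1}
Fails for: {2, 3, 4, 5}

Answer: {-5, -4, -3, -2, -1, 0, 1}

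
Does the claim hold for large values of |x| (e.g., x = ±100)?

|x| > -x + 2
x = 100: LHS = |100| = 100, RHS = -100 + 2 = -98; 100 > -98 — holds
x = -100: LHS = |-100| = 100, RHS = -(-100) + 2 = 102; 100 > 102 — FAILS

Answer: Partially: holds for x = 100, fails for x = -100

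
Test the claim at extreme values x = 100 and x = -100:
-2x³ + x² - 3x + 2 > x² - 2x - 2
x = 100: LHS = -2·100³ + 100² - 3·100 + 2 = -1990298, RHS = 100² - 2·100 - 2 = 9798; -1990298 > 9798 — FAILS
x = -100: LHS = -2·(-100)³ + (-100)² - 3·(-100) + 2 = 2010302, RHS = (-100)² - 2·(-100) - 2 = 10198; 2010302 > 10198 — holds

Answer: Partially: fails for x = 100, holds for x = -100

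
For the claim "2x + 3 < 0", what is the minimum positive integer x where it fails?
Testing positive integers:
x = 1: LHS = 2·1 + 3 = 5; 5 < 0 — FAILS  ← smallest positive counterexample

Answer: x = 1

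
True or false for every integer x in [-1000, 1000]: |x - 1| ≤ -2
The claim fails at x = 0:
x = 0: LHS = |0 - 1| = |-1| = 1; 1 ≤ -2 — FAILS

Because a single integer refutes it, the statement is false.

Answer: False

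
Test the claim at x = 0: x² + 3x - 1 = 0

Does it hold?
x = 0: LHS = 0² + 3·0 - 1 = -1; -1 = 0 — FAILS

The relation fails at x = 0, so x = 0 is a counterexample.

Answer: No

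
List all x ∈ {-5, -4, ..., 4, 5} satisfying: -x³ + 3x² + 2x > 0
Holds for: {-5, -4, -3, -2, -1, 1, 2, 3}
Fails for: {0, 4, 5}

Answer: {-5, -4, -3, -2, -1, 1, 2, 3}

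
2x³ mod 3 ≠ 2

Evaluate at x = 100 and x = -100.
x = 100: LHS = (2·100³) mod 3 = 2000000 mod 3 = 2; 2 ≠ 2 — FAILS
x = -100: LHS = (2·(-100)³) mod 3 = (-2000000) mod 3 = 1; 1 ≠ 2 — holds

Answer: Partially: fails for x = 100, holds for x = -100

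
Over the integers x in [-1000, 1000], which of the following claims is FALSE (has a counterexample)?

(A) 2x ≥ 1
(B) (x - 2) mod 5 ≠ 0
(A) x = 0: LHS = 2·0 = 0; 0 ≥ 1 — FAILS
(B) x = 2: LHS = (2 - 2) mod 5 = 0 mod 5 = 0; 0 ≠ 0 — FAILS

Answer: Both A and B are false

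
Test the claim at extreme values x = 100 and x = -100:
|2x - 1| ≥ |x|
x = 100: LHS = |2·100 - 1| = |199| = 199, RHS = |100| = 100; 199 ≥ 100 — holds
x = -100: LHS = |2·(-100) - 1| = |-201| = 201, RHS = |-100| = 100; 201 ≥ 100 — holds

Answer: Yes, holds for both x = 100 and x = -100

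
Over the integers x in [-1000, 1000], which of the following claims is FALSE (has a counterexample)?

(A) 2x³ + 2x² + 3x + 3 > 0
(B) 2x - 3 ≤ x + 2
(A) x = -1: LHS = 2·(-1)³ + 2·(-1)² + 3·(-1) + 3 = 0; 0 > 0 — FAILS
(B) x = 6: LHS = 2·6 - 3 = 9, RHS = 6 + 2 = 8; 9 ≤ 8 — FAILS

Answer: Both A and B are false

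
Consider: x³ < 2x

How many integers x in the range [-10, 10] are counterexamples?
Counterexamples in [-10, 10]: {-1, 0, 2, 3, 4, 5, 6, 7, 8, 9, 10}.

Counting them gives 11 values.

Answer: 11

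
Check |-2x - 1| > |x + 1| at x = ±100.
x = 100: LHS = |-2·100 - 1| = |-201| = 201, RHS = |100 + 1| = |101| = 101; 201 > 101 — holds
x = -100: LHS = |-2·(-100) - 1| = |199| = 199, RHS = |(-100) + 1| = |-99| = 99; 199 > 99 — holds

Answer: Yes, holds for both x = 100 and x = -100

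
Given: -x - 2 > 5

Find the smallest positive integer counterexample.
Testing positive integers:
x = 1: LHS = -1 - 2 = -3; -3 > 5 — FAILS  ← smallest positive counterexample

Answer: x = 1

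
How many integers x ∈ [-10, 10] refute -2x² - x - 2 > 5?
Counterexamples in [-10, 10]: {-10, -9, -8, -7, -6, -5, -4, -3, -2, -1, 0, 1, 2, 3, 4, 5, 6, 7, 8, 9, 10}.

Counting them gives 21 values.

Answer: 21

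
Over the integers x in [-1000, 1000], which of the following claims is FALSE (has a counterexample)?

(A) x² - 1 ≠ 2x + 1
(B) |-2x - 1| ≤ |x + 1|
(A) Track d = LHS − RHS over the integers in [-1000, 1000]. Equality would need d = 0, but d changes sign only between consecutive integers, jumping over 0:
x = -1: LHS = (-1)² - 1 = 0, RHS = 2·(-1) + 1 = -1; 0 ≠ -1 — holds  (d = 1)
x = 0: LHS = 0² - 1 = -1, RHS = 2·0 + 1 = 1; -1 ≠ 1 — holds  (d = -2)
x = 2: LHS = 2² - 1 = 3, RHS = 2·2 + 1 = 5; 3 ≠ 5 — holds  (d = -2)
x = 3: LHS = 3² - 1 = 8, RHS = 2·3 + 1 = 7; 8 ≠ 7 — holds  (d = 1)
Away from these crossings d keeps a constant sign, and checking every integer in [-1000, 1000] confirms d ≠ 0 throughout. Hence the two sides are never equal, so the relation holds for every integer in [-1000, 1000].

(B) x = 1: LHS = |-2·1 - 1| = |-3| = 3, RHS = |1 + 1| = |2| = 2; 3 ≤ 2 — FAILS

Only (B) has a counterexample.

Answer: B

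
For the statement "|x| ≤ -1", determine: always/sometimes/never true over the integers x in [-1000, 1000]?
An absolute value is never negative, so the left side is ≥ 0 for every x, while the right side is -1. Tightest case in [-1000, 1000] is x = 0:
x = 0: LHS = |0| = 0; 0 ≤ -1 — FAILS
Hence LHS − RHS is never zero or negative, i.e. LHS > RHS throughout, so the claimed relation (≤) fails for every integer in [-1000, 1000].

No integer in the range satisfies it.

Answer: Never true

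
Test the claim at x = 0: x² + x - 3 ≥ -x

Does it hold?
x = 0: LHS = 0² + 0 - 3 = -3, RHS = -0 = 0; -3 ≥ 0 — FAILS

The relation fails at x = 0, so x = 0 is a counterexample.

Answer: No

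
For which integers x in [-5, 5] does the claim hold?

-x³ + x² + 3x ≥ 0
Holds for: {-5, -4, -3, -2, 0, 1, 2}
Fails for: {-1, 3, 4, 5}

Answer: {-5, -4, -3, -2, 0, 1, 2}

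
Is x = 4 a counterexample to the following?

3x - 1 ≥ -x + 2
Substitute x = 4 into the relation:
x = 4: LHS = 3·4 - 1 = 11, RHS = -4 + 2 = -2; 11 ≥ -2 — holds

The claim holds here, so x = 4 is not a counterexample. (A counterexample exists elsewhere, e.g. x = 0.)

Answer: No, x = 4 is not a counterexample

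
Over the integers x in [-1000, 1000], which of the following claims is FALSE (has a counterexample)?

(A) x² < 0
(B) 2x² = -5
(A) x = 0: LHS = 0² = 0; 0 < 0 — FAILS
(B) x = 0: LHS = 2·0² = 0; 0 = -5 — FAILS

Answer: Both A and B are false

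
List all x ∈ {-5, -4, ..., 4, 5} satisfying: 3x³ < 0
Holds for: {-5, -4, -3, -2, -1}
Fails for: {0, 1, 2, 3, 4, 5}

Answer: {-5, -4, -3, -2, -1}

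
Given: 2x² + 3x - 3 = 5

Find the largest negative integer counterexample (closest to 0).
Testing negative integers from -1 downward:
x = -1: LHS = 2·(-1)² + 3·(-1) - 3 = -4; -4 = 5 — FAILS  ← closest negative counterexample to 0

Answer: x = -1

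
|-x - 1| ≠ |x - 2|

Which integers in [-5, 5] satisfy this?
Track d = LHS − RHS over the integers in [-5, 5]. Equality would need d = 0, but d changes sign only between consecutive integers, jumping over 0:
x = 0: LHS = |-0 - 1| = |-1| = 1, RHS = |0 - 2| = |-2| = 2; 1 ≠ 2 — holds  (d = -1)
x = 1: LHS = |-1 - 1| = |-2| = 2, RHS = |1 - 2| = |-1| = 1; 2 ≠ 1 — holds  (d = 1)
Away from these crossings d keeps a constant sign, and checking every integer in [-5, 5] confirms d ≠ 0 throughout. Hence the two sides are never equal, so the relation holds for every integer in [-5, 5].

Answer: All integers in [-5, 5]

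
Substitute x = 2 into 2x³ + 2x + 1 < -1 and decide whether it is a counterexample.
Substitute x = 2 into the relation:
x = 2: LHS = 2·2³ + 2·2 + 1 = 21; 21 < -1 — FAILS

Since the claim fails at x = 2, this value is a counterexample.

Answer: Yes, x = 2 is a counterexample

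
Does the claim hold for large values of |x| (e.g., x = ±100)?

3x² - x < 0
x = 100: LHS = 3·100² - 100 = 29900; 29900 < 0 — FAILS
x = -100: LHS = 3·(-100)² - (-100) = 30100; 30100 < 0 — FAILS

Answer: No, fails for both x = 100 and x = -100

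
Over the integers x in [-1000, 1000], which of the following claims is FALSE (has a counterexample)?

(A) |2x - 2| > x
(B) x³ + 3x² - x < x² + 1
(A) x = 1: LHS = |2·1 - 2| = |0| = 0; 0 > 1 — FAILS
(B) x = 1: LHS = 1³ + 3·1² - 1 = 3, RHS = 1² + 1 = 2; 3 < 2 — FAILS

Answer: Both A and B are false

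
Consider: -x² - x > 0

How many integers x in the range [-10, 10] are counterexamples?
Counterexamples in [-10, 10]: {-10, -9, -8, -7, -6, -5, -4, -3, -2, -1, 0, 1, 2, 3, 4, 5, 6, 7, 8, 9, 10}.

Counting them gives 21 values.

Answer: 21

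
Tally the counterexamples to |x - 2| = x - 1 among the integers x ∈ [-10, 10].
Counterexamples in [-10, 10]: {-10, -9, -8, -7, -6, -5, -4, -3, -2, -1, 0, 1, 2, 3, 4, 5, 6, 7, 8, 9, 10}.

Counting them gives 21 values.

Answer: 21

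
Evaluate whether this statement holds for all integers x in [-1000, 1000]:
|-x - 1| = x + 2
The claim fails at x = 0:
x = 0: LHS = |-0 - 1| = |-1| = 1, RHS = 0 + 2 = 2; 1 = 2 — FAILS

Because a single integer refutes it, the statement is false.

Answer: False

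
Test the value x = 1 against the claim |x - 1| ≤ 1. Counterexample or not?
Substitute x = 1 into the relation:
x = 1: LHS = |1 - 1| = |0| = 0; 0 ≤ 1 — holds

The claim holds here, so x = 1 is not a counterexample. (A counterexample exists elsewhere, e.g. x = -1.)

Answer: No, x = 1 is not a counterexample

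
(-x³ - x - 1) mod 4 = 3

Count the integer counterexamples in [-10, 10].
Counterexamples in [-10, 10]: {-10, -9, -7, -6, -5, -3, -2, -1, 1, 2, 3, 5, 6, 7, 9, 10}.

Counting them gives 16 values.

Answer: 16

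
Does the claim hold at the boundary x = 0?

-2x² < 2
x = 0: LHS = -2·0² = 0; 0 < 2 — holds

The relation is satisfied at x = 0.

Answer: Yes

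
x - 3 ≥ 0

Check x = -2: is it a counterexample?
Substitute x = -2 into the relation:
x = -2: LHS = (-2) - 3 = -5; -5 ≥ 0 — FAILS

Since the claim fails at x = -2, this value is a counterexample.

Answer: Yes, x = -2 is a counterexample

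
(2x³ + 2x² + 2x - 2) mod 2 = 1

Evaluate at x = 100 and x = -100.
x = 100: LHS = (2·100³ + 2·100² + 2·100 - 2) mod 2 = 2020198 mod 2 = 0; 0 = 1 — FAILS
x = -100: LHS = (2·(-100)³ + 2·(-100)² + 2·(-100) - 2) mod 2 = (-1980202) mod 2 = 0; 0 = 1 — FAILS

Answer: No, fails for both x = 100 and x = -100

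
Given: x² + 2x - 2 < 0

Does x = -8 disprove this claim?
Substitute x = -8 into the relation:
x = -8: LHS = (-8)² + 2·(-8) - 2 = 46; 46 < 0 — FAILS

Since the claim fails at x = -8, this value is a counterexample.

Answer: Yes, x = -8 is a counterexample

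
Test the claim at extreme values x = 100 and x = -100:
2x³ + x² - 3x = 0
x = 100: LHS = 2·100³ + 100² - 3·100 = 2009700; 2009700 = 0 — FAILS
x = -100: LHS = 2·(-100)³ + (-100)² - 3·(-100) = -1989700; -1989700 = 0 — FAILS

Answer: No, fails for both x = 100 and x = -100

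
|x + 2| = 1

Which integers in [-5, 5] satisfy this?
Holds for: {-3, -1}
Fails for: {-5, -4, -2, 0, 1, 2, 3, 4, 5}

Answer: {-3, -1}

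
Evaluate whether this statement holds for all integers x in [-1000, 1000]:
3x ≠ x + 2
The claim fails at x = 1:
x = 1: LHS = 3·1 = 3, RHS = 1 + 2 = 3; 3 ≠ 3 — FAILS

Because a single integer refutes it, the statement is false.

Answer: False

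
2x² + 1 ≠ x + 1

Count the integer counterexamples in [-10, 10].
Counterexamples in [-10, 10]: {0}.

Counting them gives 1 values.

Answer: 1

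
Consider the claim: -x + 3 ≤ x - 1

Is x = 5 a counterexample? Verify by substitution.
Substitute x = 5 into the relation:
x = 5: LHS = -5 + 3 = -2, RHS = 5 - 1 = 4; -2 ≤ 4 — holds

The claim holds here, so x = 5 is not a counterexample. (A counterexample exists elsewhere, e.g. x = 0.)

Answer: No, x = 5 is not a counterexample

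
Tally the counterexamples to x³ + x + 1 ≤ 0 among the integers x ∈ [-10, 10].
Counterexamples in [-10, 10]: {0, 1, 2, 3, 4, 5, 6, 7, 8, 9, 10}.

Counting them gives 11 values.

Answer: 11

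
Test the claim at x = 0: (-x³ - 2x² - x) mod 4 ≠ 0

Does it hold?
x = 0: LHS = (-0³ - 2·0² - 0) mod 4 = 0 mod 4 = 0; 0 ≠ 0 — FAILS

The relation fails at x = 0, so x = 0 is a counterexample.

Answer: No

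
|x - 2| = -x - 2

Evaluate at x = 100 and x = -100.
x = 100: LHS = |100 - 2| = |98| = 98, RHS = -100 - 2 = -102; 98 = -102 — FAILS
x = -100: LHS = |(-100) - 2| = |-102| = 102, RHS = -(-100) - 2 = 98; 102 = 98 — FAILS

Answer: No, fails for both x = 100 and x = -100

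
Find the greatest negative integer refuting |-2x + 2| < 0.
Testing negative integers from -1 downward:
x = -1: LHS = |-2·(-1) + 2| = |4| = 4; 4 < 0 — FAILS  ← closest negative counterexample to 0

Answer: x = -1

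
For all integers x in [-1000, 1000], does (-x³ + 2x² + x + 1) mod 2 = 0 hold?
The claim fails at x = 0:
x = 0: LHS = (-0³ + 2·0² + 0 + 1) mod 2 = 1 mod 2 = 1; 1 = 0 — FAILS

Because a single integer refutes it, the statement is false.

Answer: False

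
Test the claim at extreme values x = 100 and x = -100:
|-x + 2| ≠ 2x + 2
x = 100: LHS = |-100 + 2| = |-98| = 98, RHS = 2·100 + 2 = 202; 98 ≠ 202 — holds
x = -100: LHS = |-(-100) + 2| = |102| = 102, RHS = 2·(-100) + 2 = -198; 102 ≠ -198 — holds

Answer: Yes, holds for both x = 100 and x = -100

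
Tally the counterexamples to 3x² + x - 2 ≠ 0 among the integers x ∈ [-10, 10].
Counterexamples in [-10, 10]: {-1}.

Counting them gives 1 values.

Answer: 1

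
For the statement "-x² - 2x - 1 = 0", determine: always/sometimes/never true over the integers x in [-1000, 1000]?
Holds at x = -1: LHS = -(-1)² - 2·(-1) - 1 = 0; 0 = 0 — holds
Fails at x = 0: LHS = -0² - 2·0 - 1 = -1; -1 = 0 — FAILS
It is satisfied by some integers in the range but not all.

Answer: Sometimes true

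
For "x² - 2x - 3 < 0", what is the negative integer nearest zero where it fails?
Testing negative integers from -1 downward:
x = -1: LHS = (-1)² - 2·(-1) - 3 = 0; 0 < 0 — FAILS  ← closest negative counterexample to 0

Answer: x = -1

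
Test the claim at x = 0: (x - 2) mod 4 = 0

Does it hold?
x = 0: LHS = (0 - 2) mod 4 = (-2) mod 4 = 2; 2 = 0 — FAILS

The relation fails at x = 0, so x = 0 is a counterexample.

Answer: No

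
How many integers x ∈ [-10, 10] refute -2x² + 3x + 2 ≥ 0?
Counterexamples in [-10, 10]: {-10, -9, -8, -7, -6, -5, -4, -3, -2, -1, 3, 4, 5, 6, 7, 8, 9, 10}.

Counting them gives 18 values.

Answer: 18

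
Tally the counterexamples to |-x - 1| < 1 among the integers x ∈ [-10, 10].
Counterexamples in [-10, 10]: {-10, -9, -8, -7, -6, -5, -4, -3, -2, 0, 1, 2, 3, 4, 5, 6, 7, 8, 9, 10}.

Counting them gives 20 values.

Answer: 20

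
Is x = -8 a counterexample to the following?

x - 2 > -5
Substitute x = -8 into the relation:
x = -8: LHS = (-8) - 2 = -10; -10 > -5 — FAILS

Since the claim fails at x = -8, this value is a counterexample.

Answer: Yes, x = -8 is a counterexample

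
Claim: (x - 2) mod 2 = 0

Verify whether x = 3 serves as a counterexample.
Substitute x = 3 into the relation:
x = 3: LHS = (3 - 2) mod 2 = 1 mod 2 = 1; 1 = 0 — FAILS

Since the claim fails at x = 3, this value is a counterexample.

Answer: Yes, x = 3 is a counterexample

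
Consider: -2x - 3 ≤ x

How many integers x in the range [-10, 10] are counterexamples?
Counterexamples in [-10, 10]: {-10, -9, -8, -7, -6, -5, -4, -3, -2}.

Counting them gives 9 values.

Answer: 9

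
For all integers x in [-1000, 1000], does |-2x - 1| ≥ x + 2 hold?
The claim fails at x = 0:
x = 0: LHS = |-2·0 - 1| = |-1| = 1, RHS = 0 + 2 = 2; 1 ≥ 2 — FAILS

Because a single integer refutes it, the statement is false.

Answer: False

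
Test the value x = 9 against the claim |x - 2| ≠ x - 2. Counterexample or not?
Substitute x = 9 into the relation:
x = 9: LHS = |9 - 2| = |7| = 7, RHS = 9 - 2 = 7; 7 ≠ 7 — FAILS

Since the claim fails at x = 9, this value is a counterexample.

Answer: Yes, x = 9 is a counterexample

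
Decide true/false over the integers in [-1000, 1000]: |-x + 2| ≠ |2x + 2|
The claim fails at x = 0:
x = 0: LHS = |-0 + 2| = |2| = 2, RHS = |2·0 + 2| = |2| = 2; 2 ≠ 2 — FAILS

Because a single integer refutes it, the statement is false.

Answer: False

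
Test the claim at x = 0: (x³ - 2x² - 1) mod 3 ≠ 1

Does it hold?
x = 0: LHS = (0³ - 2·0² - 1) mod 3 = (-1) mod 3 = 2; 2 ≠ 1 — holds

The relation is satisfied at x = 0.

Answer: Yes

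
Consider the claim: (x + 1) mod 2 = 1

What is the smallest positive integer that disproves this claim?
Testing positive integers:
x = 1: LHS = (1 + 1) mod 2 = 2 mod 2 = 0; 0 = 1 — FAILS  ← smallest positive counterexample

Answer: x = 1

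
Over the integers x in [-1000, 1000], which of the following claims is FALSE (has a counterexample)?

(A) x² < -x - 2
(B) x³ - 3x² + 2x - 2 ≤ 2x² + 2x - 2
(A) x = 0: LHS = 0² = 0, RHS = -0 - 2 = -2; 0 < -2 — FAILS
(B) x = 6: LHS = 6³ - 3·6² + 2·6 - 2 = 118, RHS = 2·6² + 2·6 - 2 = 82; 118 ≤ 82 — FAILS

Answer: Both A and B are false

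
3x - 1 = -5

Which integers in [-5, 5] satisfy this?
Track d = LHS − RHS over the integers in [-5, 5]. Equality would need d = 0, but d changes sign only between consecutive integers, jumping over 0:
x = -2: LHS = 3·(-2) - 1 = -7; -7 = -5 — FAILS  (d = -2)
x = -1: LHS = 3·(-1) - 1 = -4; -4 = -5 — FAILS  (d = 1)
Away from these crossings d keeps a constant sign, and checking every integer in [-5, 5] confirms d ≠ 0 throughout. Hence the two sides are never equal, so the claimed relation (=) fails for every integer in [-5, 5].

Answer: None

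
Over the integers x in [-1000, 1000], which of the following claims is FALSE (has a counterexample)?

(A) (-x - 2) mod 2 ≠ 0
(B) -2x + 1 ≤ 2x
(A) x = 0: LHS = (-0 - 2) mod 2 = (-2) mod 2 = 0; 0 ≠ 0 — FAILS
(B) x = 0: LHS = -2·0 + 1 = 1, RHS = 2·0 = 0; 1 ≤ 0 — FAILS

Answer: Both A and B are false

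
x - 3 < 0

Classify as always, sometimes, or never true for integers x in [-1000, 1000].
Holds at x = 0: LHS = 0 - 3 = -3; -3 < 0 — holds
Fails at x = 3: LHS = 3 - 3 = 0; 0 < 0 — FAILS
It is satisfied by some integers in the range but not all.

Answer: Sometimes true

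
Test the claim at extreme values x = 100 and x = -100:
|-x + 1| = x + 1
x = 100: LHS = |-100 + 1| = |-99| = 99, RHS = 100 + 1 = 101; 99 = 101 — FAILS
x = -100: LHS = |-(-100) + 1| = |101| = 101, RHS = (-100) + 1 = -99; 101 = -99 — FAILS

Answer: No, fails for both x = 100 and x = -100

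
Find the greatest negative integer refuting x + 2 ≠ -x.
Testing negative integers from -1 downward:
x = -1: LHS = (-1) + 2 = 1, RHS = -(-1) = 1; 1 ≠ 1 — FAILS  ← closest negative counterexample to 0

Answer: x = -1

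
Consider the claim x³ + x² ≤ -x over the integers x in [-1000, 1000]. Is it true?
The claim fails at x = 1:
x = 1: LHS = 1³ + 1² = 2; 2 ≤ -1 — FAILS

Because a single integer refutes it, the statement is false.

Answer: False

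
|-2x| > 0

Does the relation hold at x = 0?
x = 0: LHS = |-2·0| = |0| = 0; 0 > 0 — FAILS

The relation fails at x = 0, so x = 0 is a counterexample.

Answer: No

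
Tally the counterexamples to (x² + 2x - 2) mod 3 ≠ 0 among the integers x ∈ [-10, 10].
Counterexamples in [-10, 10]: {-10, -7, -4, -1, 2, 5, 8}.

Counting them gives 7 values.

Answer: 7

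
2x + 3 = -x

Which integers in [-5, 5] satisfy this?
Holds for: {-1}
Fails for: {-5, -4, -3, -2, 0, 1, 2, 3, 4, 5}

Answer: {-1}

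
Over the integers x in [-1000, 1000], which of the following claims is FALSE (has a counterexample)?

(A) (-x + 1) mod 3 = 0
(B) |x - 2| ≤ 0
(A) x = 0: LHS = (-0 + 1) mod 3 = 1 mod 3 = 1; 1 = 0 — FAILS
(B) x = 0: LHS = |0 - 2| = |-2| = 2; 2 ≤ 0 — FAILS

Answer: Both A and B are false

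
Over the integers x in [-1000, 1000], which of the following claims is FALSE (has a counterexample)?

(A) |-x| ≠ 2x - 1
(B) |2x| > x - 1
(A) x = 1: LHS = |-1| = 1, RHS = 2·1 - 1 = 1; 1 ≠ 1 — FAILS

(B) Over all integers in [-1000, 1000], LHS − RHS is smallest at x = 0, where it equals 1:
x = 0: LHS = |2·0| = |0| = 0, RHS = 0 - 1 = -1; 0 > -1 — holds
At the ends of the range:
x = -1000: LHS = |2·(-1000)| = |-2000| = 2000, RHS = (-1000) - 1 = -1001; 2000 > -1001 — holds
x = 1000: LHS = |2·1000| = |2000| = 2000, RHS = 1000 - 1 = 999; 2000 > 999 — holds
Hence LHS − RHS is never zero or negative, i.e. LHS > RHS throughout, so the relation holds for every integer in [-1000, 1000].

Only (A) has a counterexample.

Answer: A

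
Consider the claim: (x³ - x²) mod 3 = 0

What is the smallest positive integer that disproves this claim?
Testing positive integers:
x = 1: LHS = (1³ - 1²) mod 3 = 0 mod 3 = 0; 0 = 0 — holds
x = 2: LHS = (2³ - 2²) mod 3 = 4 mod 3 = 1; 1 = 0 — FAILS  ← smallest positive counterexample

Answer: x = 2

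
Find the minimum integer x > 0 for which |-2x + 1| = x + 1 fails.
Testing positive integers:
x = 1: LHS = |-2·1 + 1| = |-1| = 1, RHS = 1 + 1 = 2; 1 = 2 — FAILS  ← smallest positive counterexample

Answer: x = 1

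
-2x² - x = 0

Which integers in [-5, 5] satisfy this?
Holds for: {0}
Fails for: {-5, -4, -3, -2, -1, 1, 2, 3, 4, 5}

Answer: {0}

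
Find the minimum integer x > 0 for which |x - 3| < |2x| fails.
Testing positive integers:
x = 1: LHS = |1 - 3| = |-2| = 2, RHS = |2·1| = |2| = 2; 2 < 2 — FAILS  ← smallest positive counterexample

Answer: x = 1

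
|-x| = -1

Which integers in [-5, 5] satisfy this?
An absolute value is never negative, so the left side is ≥ 0 for every x, while the right side is -1. Tightest case in [-5, 5] is x = 0:
x = 0: LHS = |-0| = |0| = 0; 0 = -1 — FAILS
Hence LHS − RHS is never 0, i.e. the two sides are never equal, so the claimed relation (=) fails for every integer in [-5, 5].

Answer: None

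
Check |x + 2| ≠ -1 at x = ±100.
x = 100: LHS = |100 + 2| = |102| = 102; 102 ≠ -1 — holds
x = -100: LHS = |(-100) + 2| = |-98| = 98; 98 ≠ -1 — holds

Answer: Yes, holds for both x = 100 and x = -100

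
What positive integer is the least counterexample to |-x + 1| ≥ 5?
Testing positive integers:
x = 1: LHS = |-1 + 1| = |0| = 0; 0 ≥ 5 — FAILS  ← smallest positive counterexample

Answer: x = 1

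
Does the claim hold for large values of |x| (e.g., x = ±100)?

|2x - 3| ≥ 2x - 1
x = 100: LHS = |2·100 - 3| = |197| = 197, RHS = 2·100 - 1 = 199; 197 ≥ 199 — FAILS
x = -100: LHS = |2·(-100) - 3| = |-203| = 203, RHS = 2·(-100) - 1 = -201; 203 ≥ -201 — holds

Answer: Partially: fails for x = 100, holds for x = -100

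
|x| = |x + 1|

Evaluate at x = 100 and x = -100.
x = 100: LHS = |100| = 100, RHS = |100 + 1| = |101| = 101; 100 = 101 — FAILS
x = -100: LHS = |-100| = 100, RHS = |(-100) + 1| = |-99| = 99; 100 = 99 — FAILS

Answer: No, fails for both x = 100 and x = -100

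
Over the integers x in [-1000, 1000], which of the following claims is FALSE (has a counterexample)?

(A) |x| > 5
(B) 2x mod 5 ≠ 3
(A) x = 0: LHS = |0| = 0; 0 > 5 — FAILS
(B) x = -1: LHS = (2·(-1)) mod 5 = (-2) mod 5 = 3; 3 ≠ 3 — FAILS

Answer: Both A and B are false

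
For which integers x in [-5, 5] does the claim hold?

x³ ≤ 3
Holds for: {-5, -4, -3, -2, -1, 0, 1}
Fails for: {2, 3, 4, 5}

Answer: {-5, -4, -3, -2, -1, 0, 1}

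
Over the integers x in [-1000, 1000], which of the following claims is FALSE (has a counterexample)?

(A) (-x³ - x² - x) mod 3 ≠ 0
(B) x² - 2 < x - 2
(A) x = 0: LHS = (-0³ - 0² - 0) mod 3 = 0 mod 3 = 0; 0 ≠ 0 — FAILS
(B) x = 0: LHS = 0² - 2 = -2, RHS = 0 - 2 = -2; -2 < -2 — FAILS

Answer: Both A and B are false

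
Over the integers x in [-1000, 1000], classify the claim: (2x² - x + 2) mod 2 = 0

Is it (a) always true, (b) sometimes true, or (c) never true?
Holds at x = 0: LHS = (2·0² - 0 + 2) mod 2 = 2 mod 2 = 0; 0 = 0 — holds
Fails at x = 1: LHS = (2·1² - 1 + 2) mod 2 = 3 mod 2 = 1; 1 = 0 — FAILS
It is satisfied by some integers in the range but not all.

Answer: Sometimes true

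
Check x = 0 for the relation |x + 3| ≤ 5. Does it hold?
x = 0: LHS = |0 + 3| = |3| = 3; 3 ≤ 5 — holds

The relation is satisfied at x = 0.

Answer: Yes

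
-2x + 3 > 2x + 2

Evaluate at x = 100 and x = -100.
x = 100: LHS = -2·100 + 3 = -197, RHS = 2·100 + 2 = 202; -197 > 202 — FAILS
x = -100: LHS = -2·(-100) + 3 = 203, RHS = 2·(-100) + 2 = -198; 203 > -198 — holds

Answer: Partially: fails for x = 100, holds for x = -100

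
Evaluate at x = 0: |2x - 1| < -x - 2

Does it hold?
x = 0: LHS = |2·0 - 1| = |-1| = 1, RHS = -0 - 2 = -2; 1 < -2 — FAILS

The relation fails at x = 0, so x = 0 is a counterexample.

Answer: No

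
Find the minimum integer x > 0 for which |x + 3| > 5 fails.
Testing positive integers:
x = 1: LHS = |1 + 3| = |4| = 4; 4 > 5 — FAILS  ← smallest positive counterexample

Answer: x = 1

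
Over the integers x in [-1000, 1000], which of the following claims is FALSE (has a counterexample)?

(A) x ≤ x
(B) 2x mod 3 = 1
(A) Over all integers in [-1000, 1000], LHS − RHS is largest at x = 0, where it equals 0:
x = 0: 0 ≤ 0 — holds
At the ends of the range:
x = -1000: -1000 ≤ -1000 — holds
x = 1000: 1000 ≤ 1000 — holds
Hence LHS − RHS is never positive, i.e. LHS ≤ RHS throughout, so the relation holds for every integer in [-1000, 1000].

(B) x = 0: LHS = (2·0) mod 3 = 0 mod 3 = 0; 0 = 1 — FAILS

Only (B) has a counterexample.

Answer: B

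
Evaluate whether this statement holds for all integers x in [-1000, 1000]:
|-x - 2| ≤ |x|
The claim fails at x = 0:
x = 0: LHS = |-0 - 2| = |-2| = 2, RHS = |0| = 0; 2 ≤ 0 — FAILS

Because a single integer refutes it, the statement is false.

Answer: False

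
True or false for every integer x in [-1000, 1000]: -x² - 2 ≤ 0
Over all integers in [-1000, 1000], LHS − RHS is largest at x = 0, where it equals -2:
x = 0: LHS = -0² - 2 = -2; -2 ≤ 0 — holds
At the ends of the range:
x = -1000: LHS = -(-1000)² - 2 = -1000002; -1000002 ≤ 0 — holds
x = 1000: LHS = -1000² - 2 = -1000002; -1000002 ≤ 0 — holds
Hence LHS − RHS is never positive, i.e. LHS ≤ RHS throughout, so the relation holds for every integer in [-1000, 1000].

No counterexample exists.

Answer: True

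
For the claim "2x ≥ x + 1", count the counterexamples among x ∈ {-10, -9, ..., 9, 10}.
Counterexamples in [-10, 10]: {-10, -9, -8, -7, -6, -5, -4, -3, -2, -1, 0}.

Counting them gives 11 values.

Answer: 11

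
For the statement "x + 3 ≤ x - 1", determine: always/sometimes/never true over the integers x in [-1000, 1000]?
Over all integers in [-1000, 1000], LHS − RHS is smallest at x = 0, where it equals 4:
x = 0: LHS = 0 + 3 = 3, RHS = 0 - 1 = -1; 3 ≤ -1 — FAILS
At the ends of the range:
x = -1000: LHS = (-1000) + 3 = -997, RHS = (-1000) - 1 = -1001; -997 ≤ -1001 — FAILS
x = 1000: LHS = 1000 + 3 = 1003, RHS = 1000 - 1 = 999; 1003 ≤ 999 — FAILS
Hence LHS − RHS is never zero or negative, i.e. LHS > RHS throughout, so the claimed relation (≤) fails for every integer in [-1000, 1000].

No integer in the range satisfies it.

Answer: Never true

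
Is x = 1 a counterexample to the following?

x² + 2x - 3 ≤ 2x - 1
Substitute x = 1 into the relation:
x = 1: LHS = 1² + 2·1 - 3 = 0, RHS = 2·1 - 1 = 1; 0 ≤ 1 — holds

The claim holds here, so x = 1 is not a counterexample. (A counterexample exists elsewhere, e.g. x = 2.)

Answer: No, x = 1 is not a counterexample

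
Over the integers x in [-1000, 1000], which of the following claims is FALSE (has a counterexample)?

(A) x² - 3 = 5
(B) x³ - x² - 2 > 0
(A) x = 0: LHS = 0² - 3 = -3; -3 = 5 — FAILS
(B) x = 0: LHS = 0³ - 0² - 2 = -2; -2 > 0 — FAILS

Answer: Both A and B are false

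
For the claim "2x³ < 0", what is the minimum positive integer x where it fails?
Testing positive integers:
x = 1: LHS = 2·1³ = 2; 2 < 0 — FAILS  ← smallest positive counterexample

Answer: x = 1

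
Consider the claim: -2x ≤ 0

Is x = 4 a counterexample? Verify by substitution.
Substitute x = 4 into the relation:
x = 4: LHS = -2·4 = -8; -8 ≤ 0 — holds

The claim holds here, so x = 4 is not a counterexample. (A counterexample exists elsewhere, e.g. x = -1.)

Answer: No, x = 4 is not a counterexample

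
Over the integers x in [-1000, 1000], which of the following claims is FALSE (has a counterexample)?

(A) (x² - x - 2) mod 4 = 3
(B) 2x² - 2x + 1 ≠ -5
(A) x = 0: LHS = (0² - 0 - 2) mod 4 = (-2) mod 4 = 2; 2 = 3 — FAILS

(B) Over all integers in [-1000, 1000], LHS − RHS is always positive; it is smallest at x = 0, where it equals 6:
x = 0: LHS = 2·0² - 2·0 + 1 = 1; 1 ≠ -5 — holds
At the ends of the range:
x = -1000: LHS = 2·(-1000)² - 2·(-1000) + 1 = 2002001; 2002001 ≠ -5 — holds
x = 1000: LHS = 2·1000² - 2·1000 + 1 = 1998001; 1998001 ≠ -5 — holds
Hence LHS − RHS is never 0, i.e. the two sides are never equal, so the relation holds for every integer in [-1000, 1000].

Only (A) has a counterexample.

Answer: A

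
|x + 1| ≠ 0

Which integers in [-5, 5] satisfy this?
Holds for: {-5, -4, -3, -2, 0, 1, 2, 3, 4, 5}
Fails for: {-1}

Answer: {-5, -4, -3, -2, 0, 1, 2, 3, 4, 5}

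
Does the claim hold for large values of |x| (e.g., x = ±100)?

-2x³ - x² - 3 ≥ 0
x = 100: LHS = -2·100³ - 100² - 3 = -2010003; -2010003 ≥ 0 — FAILS
x = -100: LHS = -2·(-100)³ - (-100)² - 3 = 1989997; 1989997 ≥ 0 — holds

Answer: Partially: fails for x = 100, holds for x = -100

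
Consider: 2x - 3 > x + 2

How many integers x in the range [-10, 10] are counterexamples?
Counterexamples in [-10, 10]: {-10, -9, -8, -7, -6, -5, -4, -3, -2, -1, 0, 1, 2, 3, 4, 5}.

Counting them gives 16 values.

Answer: 16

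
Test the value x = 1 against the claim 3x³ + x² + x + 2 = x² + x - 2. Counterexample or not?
Substitute x = 1 into the relation:
x = 1: LHS = 3·1³ + 1² + 1 + 2 = 7, RHS = 1² + 1 - 2 = 0; 7 = 0 — FAILS

Since the claim fails at x = 1, this value is a counterexample.

Answer: Yes, x = 1 is a counterexample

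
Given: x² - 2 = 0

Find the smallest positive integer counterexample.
Testing positive integers:
x = 1: LHS = 1² - 2 = -1; -1 = 0 — FAILS  ← smallest positive counterexample

Answer: x = 1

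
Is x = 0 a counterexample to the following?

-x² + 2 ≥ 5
Substitute x = 0 into the relation:
x = 0: LHS = -0² + 2 = 2; 2 ≥ 5 — FAILS

Since the claim fails at x = 0, this value is a counterexample.

Answer: Yes, x = 0 is a counterexample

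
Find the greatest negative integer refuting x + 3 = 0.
Testing negative integers from -1 downward:
x = -1: LHS = (-1) + 3 = 2; 2 = 0 — FAILS  ← closest negative counterexample to 0

Answer: x = -1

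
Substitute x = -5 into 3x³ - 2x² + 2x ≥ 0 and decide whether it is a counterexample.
Substitute x = -5 into the relation:
x = -5: LHS = 3·(-5)³ - 2·(-5)² + 2·(-5) = -435; -435 ≥ 0 — FAILS

Since the claim fails at x = -5, this value is a counterexample.

Answer: Yes, x = -5 is a counterexample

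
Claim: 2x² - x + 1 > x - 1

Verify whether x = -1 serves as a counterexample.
Substitute x = -1 into the relation:
x = -1: LHS = 2·(-1)² - (-1) + 1 = 4, RHS = (-1) - 1 = -2; 4 > -2 — holds

The relation holds at x = -1, so it is not a counterexample.

Answer: No, x = -1 is not a counterexample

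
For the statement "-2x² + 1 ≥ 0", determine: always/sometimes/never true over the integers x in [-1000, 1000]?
Holds at x = 0: LHS = -2·0² + 1 = 1; 1 ≥ 0 — holds
Fails at x = 1: LHS = -2·1² + 1 = -1; -1 ≥ 0 — FAILS
It is satisfied by some integers in the range but not all.

Answer: Sometimes true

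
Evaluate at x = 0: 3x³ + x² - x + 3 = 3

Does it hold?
x = 0: LHS = 3·0³ + 0² - 0 + 3 = 3; 3 = 3 — holds

The relation is satisfied at x = 0.

Answer: Yes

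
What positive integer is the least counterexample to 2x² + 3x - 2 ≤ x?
Testing positive integers:
x = 1: LHS = 2·1² + 3·1 - 2 = 3; 3 ≤ 1 — FAILS  ← smallest positive counterexample

Answer: x = 1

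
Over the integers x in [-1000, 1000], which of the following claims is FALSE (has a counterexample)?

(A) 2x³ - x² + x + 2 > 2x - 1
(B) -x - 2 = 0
(A) x = -2: LHS = 2·(-2)³ - (-2)² + (-2) + 2 = -20, RHS = 2·(-2) - 1 = -5; -20 > -5 — FAILS
(B) x = 0: LHS = -0 - 2 = -2; -2 = 0 — FAILS

Answer: Both A and B are false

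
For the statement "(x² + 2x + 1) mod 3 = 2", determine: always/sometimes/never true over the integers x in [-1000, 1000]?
For a polynomial with integer coefficients, its value mod 3 depends only on x mod 3, so it suffices to check one representative of each residue class, x = 0, 1, 2:
x = 0: LHS = (0² + 2·0 + 1) mod 3 = 1 mod 3 = 1; 1 = 2 — FAILS
x = 1: LHS = (1² + 2·1 + 1) mod 3 = 4 mod 3 = 1; 1 = 2 — FAILS
x = 2: LHS = (2² + 2·2 + 1) mod 3 = 9 mod 3 = 0; 0 = 2 — FAILS
The relation fails in every residue class, so the claimed relation (=) fails for every integer in [-1000, 1000].

No integer in the range satisfies it.

Answer: Never true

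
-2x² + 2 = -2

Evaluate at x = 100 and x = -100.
x = 100: LHS = -2·100² + 2 = -19998; -19998 = -2 — FAILS
x = -100: LHS = -2·(-100)² + 2 = -19998; -19998 = -2 — FAILS

Answer: No, fails for both x = 100 and x = -100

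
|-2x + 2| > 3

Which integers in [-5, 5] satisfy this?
Holds for: {-5, -4, -3, -2, -1, 3, 4, 5}
Fails for: {0, 1, 2}

Answer: {-5, -4, -3, -2, -1, 3, 4, 5}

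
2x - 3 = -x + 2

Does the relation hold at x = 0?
x = 0: LHS = 2·0 - 3 = -3, RHS = -0 + 2 = 2; -3 = 2 — FAILS

The relation fails at x = 0, so x = 0 is a counterexample.

Answer: No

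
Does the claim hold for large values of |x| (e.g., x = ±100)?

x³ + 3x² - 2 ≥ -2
x = 100: LHS = 100³ + 3·100² - 2 = 1029998; 1029998 ≥ -2 — holds
x = -100: LHS = (-100)³ + 3·(-100)² - 2 = -970002; -970002 ≥ -2 — FAILS

Answer: Partially: holds for x = 100, fails for x = -100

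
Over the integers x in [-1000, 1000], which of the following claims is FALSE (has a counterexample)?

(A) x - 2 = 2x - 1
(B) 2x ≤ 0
(A) x = 0: LHS = 0 - 2 = -2, RHS = 2·0 - 1 = -1; -2 = -1 — FAILS
(B) x = 1: LHS = 2·1 = 2; 2 ≤ 0 — FAILS

Answer: Both A and B are false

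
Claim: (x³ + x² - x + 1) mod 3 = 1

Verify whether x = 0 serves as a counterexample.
Substitute x = 0 into the relation:
x = 0: LHS = (0³ + 0² - 0 + 1) mod 3 = 1 mod 3 = 1; 1 = 1 — holds

The claim holds here, so x = 0 is not a counterexample. (A counterexample exists elsewhere, e.g. x = 1.)

Answer: No, x = 0 is not a counterexample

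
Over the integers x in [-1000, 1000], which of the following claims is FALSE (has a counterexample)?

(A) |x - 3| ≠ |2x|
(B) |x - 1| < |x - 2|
(A) x = 1: LHS = |1 - 3| = |-2| = 2, RHS = |2·1| = |2| = 2; 2 ≠ 2 — FAILS
(B) x = 2: LHS = |2 - 1| = |1| = 1, RHS = |2 - 2| = |0| = 0; 1 < 0 — FAILS

Answer: Both A and B are false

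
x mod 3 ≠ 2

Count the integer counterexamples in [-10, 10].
Counterexamples in [-10, 10]: {-10, -7, -4, -1, 2, 5, 8}.

Counting them gives 7 values.

Answer: 7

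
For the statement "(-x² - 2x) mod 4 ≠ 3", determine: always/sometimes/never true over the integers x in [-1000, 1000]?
For a polynomial with integer coefficients, its value mod 4 depends only on x mod 4, so it suffices to check one representative of each residue class, x = 0, 1, 2, 3:
x = 0: LHS = (-0² - 2·0) mod 4 = 0 mod 4 = 0; 0 ≠ 3 — holds
x = 1: LHS = (-1² - 2·1) mod 4 = (-3) mod 4 = 1; 1 ≠ 3 — holds
x = 2: LHS = (-2² - 2·2) mod 4 = (-8) mod 4 = 0; 0 ≠ 3 — holds
x = 3: LHS = (-3² - 2·3) mod 4 = (-15) mod 4 = 1; 1 ≠ 3 — holds
The relation holds in every residue class, so the relation holds for every integer in [-1000, 1000].

No counterexample exists.

Answer: Always true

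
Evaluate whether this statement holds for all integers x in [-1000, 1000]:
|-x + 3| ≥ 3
The claim fails at x = 1:
x = 1: LHS = |-1 + 3| = |2| = 2; 2 ≥ 3 — FAILS

Because a single integer refutes it, the statement is false.

Answer: False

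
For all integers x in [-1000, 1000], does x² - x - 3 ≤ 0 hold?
The claim fails at x = -2:
x = -2: LHS = (-2)² - (-2) - 3 = 3; 3 ≤ 0 — FAILS

Because a single integer refutes it, the statement is false.

Answer: False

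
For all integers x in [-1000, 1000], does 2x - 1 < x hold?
The claim fails at x = 1:
x = 1: LHS = 2·1 - 1 = 1; 1 < 1 — FAILS

Because a single integer refutes it, the statement is false.

Answer: False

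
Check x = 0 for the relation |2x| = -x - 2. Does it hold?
x = 0: LHS = |2·0| = |0| = 0, RHS = -0 - 2 = -2; 0 = -2 — FAILS

The relation fails at x = 0, so x = 0 is a counterexample.

Answer: No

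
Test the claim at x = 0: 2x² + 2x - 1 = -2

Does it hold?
x = 0: LHS = 2·0² + 2·0 - 1 = -1; -1 = -2 — FAILS

The relation fails at x = 0, so x = 0 is a counterexample.

Answer: No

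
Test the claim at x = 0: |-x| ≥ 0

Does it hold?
x = 0: LHS = |-0| = |0| = 0; 0 ≥ 0 — holds

The relation is satisfied at x = 0.

Answer: Yes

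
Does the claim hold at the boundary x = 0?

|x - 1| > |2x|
x = 0: LHS = |0 - 1| = |-1| = 1, RHS = |2·0| = |0| = 0; 1 > 0 — holds

The relation is satisfied at x = 0.

Answer: Yes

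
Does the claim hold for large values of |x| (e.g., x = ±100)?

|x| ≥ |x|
x = 100: LHS = |100| = 100, RHS = |100| = 100; 100 ≥ 100 — holds
x = -100: LHS = |-100| = 100, RHS = |-100| = 100; 100 ≥ 100 — holds

Answer: Yes, holds for both x = 100 and x = -100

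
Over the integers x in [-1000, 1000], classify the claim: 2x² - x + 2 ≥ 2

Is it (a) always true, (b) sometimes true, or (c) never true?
Over all integers in [-1000, 1000], LHS − RHS is smallest at x = 0, where it equals 0:
x = 0: LHS = 2·0² - 0 + 2 = 2; 2 ≥ 2 — holds
At the ends of the range:
x = -1000: LHS = 2·(-1000)² - (-1000) + 2 = 2001002; 2001002 ≥ 2 — holds
x = 1000: LHS = 2·1000² - 1000 + 2 = 1999002; 1999002 ≥ 2 — holds
Hence LHS − RHS is never negative, i.e. LHS ≥ RHS throughout, so the relation holds for every integer in [-1000, 1000].

No counterexample exists.

Answer: Always true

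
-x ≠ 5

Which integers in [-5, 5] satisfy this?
Holds for: {-4, -3, -2, -1, 0, 1, 2, 3, 4, 5}
Fails for: {-5}

Answer: {-4, -3, -2, -1, 0, 1, 2, 3, 4, 5}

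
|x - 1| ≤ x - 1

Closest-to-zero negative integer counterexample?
Testing negative integers from -1 downward:
x = -1: LHS = |(-1) - 1| = |-2| = 2, RHS = (-1) - 1 = -2; 2 ≤ -2 — FAILS  ← closest negative counterexample to 0

Answer: x = -1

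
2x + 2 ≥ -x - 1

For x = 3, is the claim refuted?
Substitute x = 3 into the relation:
x = 3: LHS = 2·3 + 2 = 8, RHS = -3 - 1 = -4; 8 ≥ -4 — holds

The claim holds here, so x = 3 is not a counterexample. (A counterexample exists elsewhere, e.g. x = -2.)

Answer: No, x = 3 is not a counterexample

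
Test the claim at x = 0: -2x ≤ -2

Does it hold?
x = 0: LHS = -2·0 = 0; 0 ≤ -2 — FAILS

The relation fails at x = 0, so x = 0 is a counterexample.

Answer: No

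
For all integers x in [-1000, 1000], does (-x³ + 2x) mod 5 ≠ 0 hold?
The claim fails at x = 0:
x = 0: LHS = (-0³ + 2·0) mod 5 = 0 mod 5 = 0; 0 ≠ 0 — FAILS

Because a single integer refutes it, the statement is false.

Answer: False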